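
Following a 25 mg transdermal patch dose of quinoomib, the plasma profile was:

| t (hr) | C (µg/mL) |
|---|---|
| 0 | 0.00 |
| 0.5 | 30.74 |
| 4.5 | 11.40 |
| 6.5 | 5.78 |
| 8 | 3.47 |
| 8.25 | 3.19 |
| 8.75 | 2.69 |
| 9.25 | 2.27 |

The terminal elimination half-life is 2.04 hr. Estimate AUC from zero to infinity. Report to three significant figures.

Trapezoidal AUC_0→9.25:
  [0→0.5]: (0.00+30.74)/2 × 0.5 = 7.685
  [0.5→4.5]: (30.74+11.40)/2 × 4 = 84.28
  [4.5→6.5]: (11.40+5.78)/2 × 2 = 17.18
  [6.5→8]: (5.78+3.47)/2 × 1.5 = 6.9375
  [8→8.25]: (3.47+3.19)/2 × 0.25 = 0.8325
  [8.25→8.75]: (3.19+2.69)/2 × 0.5 = 1.47
  [8.75→9.25]: (2.69+2.27)/2 × 0.5 = 1.24
  Sum = 119.625 µg/mL·hr
k_e = ln2 / t½ = 0.693147 / 2.04 = 0.3398 hr^-1
Extrapolated tail: C_last / k_e = 2.27 / 0.3398 = 6.680
AUC_0→∞ = 119.625 + 6.680 = 126.305 µg/mL·hr

AUC = 126 µg/mL·hr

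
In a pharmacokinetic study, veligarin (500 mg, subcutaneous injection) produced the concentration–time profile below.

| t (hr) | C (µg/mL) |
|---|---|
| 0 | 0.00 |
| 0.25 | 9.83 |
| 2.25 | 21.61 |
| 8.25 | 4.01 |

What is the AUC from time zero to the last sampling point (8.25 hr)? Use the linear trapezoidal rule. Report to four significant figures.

Trapezoidal AUC_0→8.25:
  [0→0.25]: (0.00+9.83)/2 × 0.25 = 1.22875
  [0.25→2.25]: (9.83+21.61)/2 × 2 = 31.44
  [2.25→8.25]: (21.61+4.01)/2 × 6 = 76.86
  Sum = 109.52875 µg/mL·hr

AUC = 109.5 µg/mL·hr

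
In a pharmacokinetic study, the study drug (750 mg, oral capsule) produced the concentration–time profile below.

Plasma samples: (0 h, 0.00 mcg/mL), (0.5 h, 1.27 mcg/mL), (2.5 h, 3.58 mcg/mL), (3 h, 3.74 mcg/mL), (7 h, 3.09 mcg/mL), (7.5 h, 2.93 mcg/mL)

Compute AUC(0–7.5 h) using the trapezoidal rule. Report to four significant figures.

Trapezoidal AUC_0→7.5:
  [0→0.5]: (0.00+1.27)/2 × 0.5 = 0.3175
  [0.5→2.5]: (1.27+3.58)/2 × 2 = 4.85
  [2.5→3]: (3.58+3.74)/2 × 0.5 = 1.83
  [3→7]: (3.74+3.09)/2 × 4 = 13.66
  [7→7.5]: (3.09+2.93)/2 × 0.5 = 1.505
  Sum = 22.1625 mcg/mL·h

AUC = 22.16 mcg/mL·h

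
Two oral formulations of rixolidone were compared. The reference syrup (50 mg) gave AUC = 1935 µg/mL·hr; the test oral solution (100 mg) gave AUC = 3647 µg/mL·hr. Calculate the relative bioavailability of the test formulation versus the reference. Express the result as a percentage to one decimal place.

F_rel = 94.2%

F_rel = (AUC_test/D_test) / (AUC_ref/D_ref)
      = (3647/100) / (1935/50)
      = 36.47 / 38.7 = 0.9424 = 94.24%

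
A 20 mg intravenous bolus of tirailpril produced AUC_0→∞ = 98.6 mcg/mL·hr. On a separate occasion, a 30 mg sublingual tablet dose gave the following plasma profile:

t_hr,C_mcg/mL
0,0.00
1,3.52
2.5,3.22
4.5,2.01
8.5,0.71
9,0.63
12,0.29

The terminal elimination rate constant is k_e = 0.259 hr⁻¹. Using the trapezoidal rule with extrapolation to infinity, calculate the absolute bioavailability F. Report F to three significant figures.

Trapezoidal AUC_0→12 (sublingual tablet):
  [0→1]: (0.00+3.52)/2 × 1 = 1.76
  [1→2.5]: (3.52+3.22)/2 × 1.5 = 5.055
  [2.5→4.5]: (3.22+2.01)/2 × 2 = 5.23
  [4.5→8.5]: (2.01+0.71)/2 × 4 = 5.44
  [8.5→9]: (0.71+0.63)/2 × 0.5 = 0.335
  [9→12]: (0.63+0.29)/2 × 3 = 1.38
  Sum = 19.2 mcg/mL·hr
Tail: C_last/k_e = 0.29/0.259 = 1.120
AUC_0→∞ (sublingual tablet) = 19.2 + 1.120 = 20.32 mcg/mL·hr
F = (AUC_ev/D_ev)/(AUC_iv/D_iv) = (20.32/30)/(98.6/20) = 0.677333/4.93 = 0.1374

F = 0.137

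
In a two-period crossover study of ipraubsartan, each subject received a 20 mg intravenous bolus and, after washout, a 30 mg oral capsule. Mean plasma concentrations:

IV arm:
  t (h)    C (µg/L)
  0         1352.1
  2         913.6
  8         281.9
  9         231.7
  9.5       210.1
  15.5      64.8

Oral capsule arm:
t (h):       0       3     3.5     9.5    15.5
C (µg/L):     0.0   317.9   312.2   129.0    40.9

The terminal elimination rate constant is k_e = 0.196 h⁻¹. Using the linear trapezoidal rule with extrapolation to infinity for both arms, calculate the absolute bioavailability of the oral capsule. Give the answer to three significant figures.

Trapezoidal AUC_0→15.5 (IV):
  [0→2]: (1352.1+913.6)/2 × 2 = 2265.7
  [2→8]: (913.6+281.9)/2 × 6 = 3586.5
  [8→9]: (281.9+231.7)/2 × 1 = 256.8
  [9→9.5]: (231.7+210.1)/2 × 0.5 = 110.45
  [9.5→15.5]: (210.1+64.8)/2 × 6 = 824.7
  Sum = 7044.15 µg/L·h
IV tail: 64.8/0.196 = 330.612; AUC_iv,0→∞ = 7044.15 + 330.612 = 7374.762 µg/L·h
Trapezoidal AUC_0→15.5 (oral capsule):
  [0→3]: (0.0+317.9)/2 × 3 = 476.85
  [3→3.5]: (317.9+312.2)/2 × 0.5 = 157.525
  [3.5→9.5]: (312.2+129.0)/2 × 6 = 1323.6
  [9.5→15.5]: (129.0+40.9)/2 × 6 = 509.7
  Sum = 2467.675 µg/L·h
oral capsule tail: 40.9/0.196 = 208.673; AUC_ev,0→∞ = 2467.675 + 208.673 = 2676.348 µg/L·h
F = (AUC_ev/D_ev)/(AUC_iv/D_iv) = (2676.348/30)/(7374.762/20) = 89.2116/368.7381 = 0.2419

F = 0.242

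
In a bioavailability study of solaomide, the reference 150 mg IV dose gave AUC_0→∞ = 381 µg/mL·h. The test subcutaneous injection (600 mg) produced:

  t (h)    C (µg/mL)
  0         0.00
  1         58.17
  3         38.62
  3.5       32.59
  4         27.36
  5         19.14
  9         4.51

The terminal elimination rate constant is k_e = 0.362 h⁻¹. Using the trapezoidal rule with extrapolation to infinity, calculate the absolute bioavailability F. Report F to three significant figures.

Trapezoidal AUC_0→9 (subcutaneous injection):
  [0→1]: (0.00+58.17)/2 × 1 = 29.085
  [1→3]: (58.17+38.62)/2 × 2 = 96.79
  [3→3.5]: (38.62+32.59)/2 × 0.5 = 17.8025
  [3.5→4]: (32.59+27.36)/2 × 0.5 = 14.9875
  [4→5]: (27.36+19.14)/2 × 1 = 23.25
  [5→9]: (19.14+4.51)/2 × 4 = 47.3
  Sum = 229.215 µg/mL·h
Tail: C_last/k_e = 4.51/0.362 = 12.459
AUC_0→∞ (subcutaneous injection) = 229.215 + 12.459 = 241.674 µg/mL·h
F = (AUC_ev/D_ev)/(AUC_iv/D_iv) = (241.674/600)/(381/150) = 0.40279/2.54 = 0.1586

F = 0.159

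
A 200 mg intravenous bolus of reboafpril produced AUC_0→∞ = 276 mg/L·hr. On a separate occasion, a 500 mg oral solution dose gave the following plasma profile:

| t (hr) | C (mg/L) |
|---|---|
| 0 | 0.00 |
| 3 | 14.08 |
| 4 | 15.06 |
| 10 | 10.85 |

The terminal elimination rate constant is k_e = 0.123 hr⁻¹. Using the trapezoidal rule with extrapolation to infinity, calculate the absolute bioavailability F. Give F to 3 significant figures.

Trapezoidal AUC_0→10 (oral solution):
  [0→3]: (0.00+14.08)/2 × 3 = 21.12
  [3→4]: (14.08+15.06)/2 × 1 = 14.57
  [4→10]: (15.06+10.85)/2 × 6 = 77.73
  Sum = 113.42 mg/L·hr
Tail: C_last/k_e = 10.85/0.123 = 88.211
AUC_0→∞ (oral solution) = 113.42 + 88.211 = 201.631 mg/L·hr
F = (AUC_ev/D_ev)/(AUC_iv/D_iv) = (201.631/500)/(276/200) = 0.403262/1.38 = 0.2922

F = 0.292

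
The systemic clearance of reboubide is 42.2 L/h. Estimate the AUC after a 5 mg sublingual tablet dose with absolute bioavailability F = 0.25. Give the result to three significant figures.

AUC = 0.0296 mg/L·h

AUC_0→∞ = F × Dose / CL
        = 0.25 × 5 / 42.2 = 0.0296209 mg/L·h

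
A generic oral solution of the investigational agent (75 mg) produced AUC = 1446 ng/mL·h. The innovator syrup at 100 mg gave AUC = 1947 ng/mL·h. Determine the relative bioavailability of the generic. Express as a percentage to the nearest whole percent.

F_rel = 99%

F_rel = (AUC_test/D_test) / (AUC_ref/D_ref)
      = (1446/75) / (1947/100)
      = 19.28 / 19.47 = 0.9902 = 99.02%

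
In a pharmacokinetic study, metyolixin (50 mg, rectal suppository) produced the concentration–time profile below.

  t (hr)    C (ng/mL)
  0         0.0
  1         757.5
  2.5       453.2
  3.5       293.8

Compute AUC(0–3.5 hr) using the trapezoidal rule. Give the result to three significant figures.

Trapezoidal AUC_0→3.5:
  [0→1]: (0.0+757.5)/2 × 1 = 378.75
  [1→2.5]: (757.5+453.2)/2 × 1.5 = 908.025
  [2.5→3.5]: (453.2+293.8)/2 × 1 = 373.5
  Sum = 1660.275 ng/mL·hr

AUC = 1660 ng/mL·hr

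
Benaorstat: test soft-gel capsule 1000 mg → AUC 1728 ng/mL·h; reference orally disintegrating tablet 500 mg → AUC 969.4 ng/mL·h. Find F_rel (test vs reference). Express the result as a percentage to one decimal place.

F_rel = 89.1%

F_rel = (AUC_test/D_test) / (AUC_ref/D_ref)
      = (1728/1000) / (969.4/500)
      = 1.728 / 1.9388 = 0.8913 = 89.13%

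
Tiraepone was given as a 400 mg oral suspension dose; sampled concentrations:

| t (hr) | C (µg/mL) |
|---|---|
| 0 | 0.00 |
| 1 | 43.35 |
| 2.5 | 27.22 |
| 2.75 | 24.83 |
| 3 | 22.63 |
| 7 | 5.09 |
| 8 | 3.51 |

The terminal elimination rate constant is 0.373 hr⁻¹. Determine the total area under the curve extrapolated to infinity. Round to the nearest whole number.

AUC = 156 µg/mL·hr

Trapezoidal AUC_0→8:
  [0→1]: (0.00+43.35)/2 × 1 = 21.675
  [1→2.5]: (43.35+27.22)/2 × 1.5 = 52.9275
  [2.5→2.75]: (27.22+24.83)/2 × 0.25 = 6.50625
  [2.75→3]: (24.83+22.63)/2 × 0.25 = 5.9325
  [3→7]: (22.63+5.09)/2 × 4 = 55.44
  [7→8]: (5.09+3.51)/2 × 1 = 4.3
  Sum = 146.78125 µg/mL·hr
Extrapolated tail: C_last / k_e = 3.51 / 0.373 = 9.410
AUC_0→∞ = 146.78125 + 9.410 = 156.19125 µg/mL·hr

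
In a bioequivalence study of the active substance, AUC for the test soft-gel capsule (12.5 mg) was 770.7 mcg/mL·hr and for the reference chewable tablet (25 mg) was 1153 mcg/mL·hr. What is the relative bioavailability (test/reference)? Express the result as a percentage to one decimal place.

F_rel = (AUC_test/D_test) / (AUC_ref/D_ref)
      = (770.7/12.5) / (1153/25)
      = 61.656 / 46.12 = 1.3369 = 133.69%

F_rel = 133.7%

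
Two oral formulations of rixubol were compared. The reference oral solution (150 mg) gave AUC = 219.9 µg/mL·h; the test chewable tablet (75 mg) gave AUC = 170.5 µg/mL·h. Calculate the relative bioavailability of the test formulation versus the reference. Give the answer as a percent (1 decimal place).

F_rel = (AUC_test/D_test) / (AUC_ref/D_ref)
      = (170.5/75) / (219.9/150)
      = 2.27333 / 1.466 = 1.5507 = 155.07%

F_rel = 155.1%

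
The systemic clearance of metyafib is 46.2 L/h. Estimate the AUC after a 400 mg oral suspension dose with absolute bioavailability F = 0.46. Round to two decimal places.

AUC_0→∞ = F × Dose / CL
        = 0.46 × 400 / 46.2 = 3.98268 mg/L·h

AUC = 3.98 mg/L·h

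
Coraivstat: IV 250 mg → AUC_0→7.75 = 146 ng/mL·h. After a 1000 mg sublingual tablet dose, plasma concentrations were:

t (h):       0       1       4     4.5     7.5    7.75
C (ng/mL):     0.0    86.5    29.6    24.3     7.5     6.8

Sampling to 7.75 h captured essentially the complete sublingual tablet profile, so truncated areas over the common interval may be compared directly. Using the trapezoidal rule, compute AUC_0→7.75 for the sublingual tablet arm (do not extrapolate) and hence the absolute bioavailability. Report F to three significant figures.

Trapezoidal AUC_0→7.75 (sublingual tablet):
  [0→1]: (0.0+86.5)/2 × 1 = 43.25
  [1→4]: (86.5+29.6)/2 × 3 = 174.15
  [4→4.5]: (29.6+24.3)/2 × 0.5 = 13.475
  [4.5→7.5]: (24.3+7.5)/2 × 3 = 47.7
  [7.5→7.75]: (7.5+6.8)/2 × 0.25 = 1.7875
  Sum = 280.3625 ng/mL·h
F = (AUC_ev/D_ev)/(AUC_iv/D_iv) = (280.3625/1000)/(146/250) = 0.2803625/0.584 = 0.4801

F = 0.480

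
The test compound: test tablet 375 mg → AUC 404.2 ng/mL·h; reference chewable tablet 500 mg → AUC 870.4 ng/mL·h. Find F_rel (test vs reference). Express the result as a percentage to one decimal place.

F_rel = 61.9%

F_rel = (AUC_test/D_test) / (AUC_ref/D_ref)
      = (404.2/375) / (870.4/500)
      = 1.07787 / 1.7408 = 0.6192 = 61.92%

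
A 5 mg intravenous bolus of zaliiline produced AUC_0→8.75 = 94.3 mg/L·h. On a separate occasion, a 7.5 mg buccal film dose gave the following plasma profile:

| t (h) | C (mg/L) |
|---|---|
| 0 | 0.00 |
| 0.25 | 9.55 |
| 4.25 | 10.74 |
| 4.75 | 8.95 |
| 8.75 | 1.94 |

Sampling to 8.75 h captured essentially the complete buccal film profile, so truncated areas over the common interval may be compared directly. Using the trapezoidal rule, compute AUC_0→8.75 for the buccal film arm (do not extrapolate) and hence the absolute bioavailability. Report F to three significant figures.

Trapezoidal AUC_0→8.75 (buccal film):
  [0→0.25]: (0.00+9.55)/2 × 0.25 = 1.19375
  [0.25→4.25]: (9.55+10.74)/2 × 4 = 40.58
  [4.25→4.75]: (10.74+8.95)/2 × 0.5 = 4.9225
  [4.75→8.75]: (8.95+1.94)/2 × 4 = 21.78
  Sum = 68.47625 mg/L·h
F = (AUC_ev/D_ev)/(AUC_iv/D_iv) = (68.47625/7.5)/(94.3/5) = 9.13017/18.86 = 0.4841

F = 0.484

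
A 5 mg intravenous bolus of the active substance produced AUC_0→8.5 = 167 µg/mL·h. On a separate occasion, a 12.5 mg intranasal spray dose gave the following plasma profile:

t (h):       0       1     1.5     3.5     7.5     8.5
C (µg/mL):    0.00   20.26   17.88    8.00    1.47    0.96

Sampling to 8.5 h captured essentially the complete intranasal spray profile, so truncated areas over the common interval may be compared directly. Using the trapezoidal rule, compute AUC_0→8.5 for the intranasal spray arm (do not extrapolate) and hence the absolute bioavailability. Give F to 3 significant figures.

Trapezoidal AUC_0→8.5 (intranasal spray):
  [0→1]: (0.00+20.26)/2 × 1 = 10.13
  [1→1.5]: (20.26+17.88)/2 × 0.5 = 9.535
  [1.5→3.5]: (17.88+8.00)/2 × 2 = 25.88
  [3.5→7.5]: (8.00+1.47)/2 × 4 = 18.94
  [7.5→8.5]: (1.47+0.96)/2 × 1 = 1.215
  Sum = 65.7 µg/mL·h
F = (AUC_ev/D_ev)/(AUC_iv/D_iv) = (65.7/12.5)/(167/5) = 5.256/33.4 = 0.1574

F = 0.157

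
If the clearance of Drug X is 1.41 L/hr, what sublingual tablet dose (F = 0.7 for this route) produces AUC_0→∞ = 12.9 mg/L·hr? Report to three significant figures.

Dose = CL × AUC_0→∞ / F
     = 1.41 × 12.9 / 0.7 = 25.9843 mg

Dose = 26.0 mg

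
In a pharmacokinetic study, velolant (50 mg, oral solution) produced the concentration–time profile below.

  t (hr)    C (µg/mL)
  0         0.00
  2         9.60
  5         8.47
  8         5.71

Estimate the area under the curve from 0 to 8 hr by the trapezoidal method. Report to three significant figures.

AUC = 58.0 µg/mL·hr

Trapezoidal AUC_0→8:
  [0→2]: (0.00+9.60)/2 × 2 = 9.6
  [2→5]: (9.60+8.47)/2 × 3 = 27.105
  [5→8]: (8.47+5.71)/2 × 3 = 21.27
  Sum = 57.975 µg/mL·hr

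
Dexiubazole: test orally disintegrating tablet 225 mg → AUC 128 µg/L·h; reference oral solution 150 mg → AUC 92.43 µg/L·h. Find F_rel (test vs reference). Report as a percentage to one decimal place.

F_rel = 92.3%

F_rel = (AUC_test/D_test) / (AUC_ref/D_ref)
      = (128/225) / (92.43/150)
      = 0.568889 / 0.6162 = 0.9232 = 92.32%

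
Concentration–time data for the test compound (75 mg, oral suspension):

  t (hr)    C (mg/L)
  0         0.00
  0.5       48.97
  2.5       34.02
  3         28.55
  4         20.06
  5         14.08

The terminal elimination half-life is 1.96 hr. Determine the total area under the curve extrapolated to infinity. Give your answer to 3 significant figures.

Trapezoidal AUC_0→5:
  [0→0.5]: (0.00+48.97)/2 × 0.5 = 12.2425
  [0.5→2.5]: (48.97+34.02)/2 × 2 = 82.99
  [2.5→3]: (34.02+28.55)/2 × 0.5 = 15.6425
  [3→4]: (28.55+20.06)/2 × 1 = 24.305
  [4→5]: (20.06+14.08)/2 × 1 = 17.07
  Sum = 152.25 mg/L·hr
k_e = ln2 / t½ = 0.693147 / 1.96 = 0.3536 hr^-1
Extrapolated tail: C_last / k_e = 14.08 / 0.3536 = 39.819
AUC_0→∞ = 152.25 + 39.819 = 192.069 mg/L·hr

AUC = 192 mg/L·hr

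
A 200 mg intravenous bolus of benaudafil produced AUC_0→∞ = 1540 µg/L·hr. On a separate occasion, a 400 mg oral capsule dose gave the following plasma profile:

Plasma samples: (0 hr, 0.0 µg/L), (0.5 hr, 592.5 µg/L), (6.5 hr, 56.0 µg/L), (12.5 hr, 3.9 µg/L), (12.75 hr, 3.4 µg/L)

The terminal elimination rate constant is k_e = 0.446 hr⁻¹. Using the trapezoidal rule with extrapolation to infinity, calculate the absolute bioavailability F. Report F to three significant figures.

Trapezoidal AUC_0→12.75 (oral capsule):
  [0→0.5]: (0.0+592.5)/2 × 0.5 = 148.125
  [0.5→6.5]: (592.5+56.0)/2 × 6 = 1945.5
  [6.5→12.5]: (56.0+3.9)/2 × 6 = 179.7
  [12.5→12.75]: (3.9+3.4)/2 × 0.25 = 0.9125
  Sum = 2274.2375 µg/L·hr
Tail: C_last/k_e = 3.4/0.446 = 7.623
AUC_0→∞ (oral capsule) = 2274.2375 + 7.623 = 2281.8605 µg/L·hr
F = (AUC_ev/D_ev)/(AUC_iv/D_iv) = (2281.8605/400)/(1540/200) = 5.70465/7.7 = 0.7409

F = 0.741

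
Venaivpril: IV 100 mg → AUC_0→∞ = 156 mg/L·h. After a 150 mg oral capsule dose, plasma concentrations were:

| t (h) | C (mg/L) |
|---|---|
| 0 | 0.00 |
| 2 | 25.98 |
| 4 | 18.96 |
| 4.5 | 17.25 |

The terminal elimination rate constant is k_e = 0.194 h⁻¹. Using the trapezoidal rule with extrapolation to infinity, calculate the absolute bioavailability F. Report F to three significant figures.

Trapezoidal AUC_0→4.5 (oral capsule):
  [0→2]: (0.00+25.98)/2 × 2 = 25.98
  [2→4]: (25.98+18.96)/2 × 2 = 44.94
  [4→4.5]: (18.96+17.25)/2 × 0.5 = 9.0525
  Sum = 79.9725 mg/L·h
Tail: C_last/k_e = 17.25/0.194 = 88.918
AUC_0→∞ (oral capsule) = 79.9725 + 88.918 = 168.8905 mg/L·h
F = (AUC_ev/D_ev)/(AUC_iv/D_iv) = (168.8905/150)/(156/100) = 1.12594/1.56 = 0.7218

F = 0.722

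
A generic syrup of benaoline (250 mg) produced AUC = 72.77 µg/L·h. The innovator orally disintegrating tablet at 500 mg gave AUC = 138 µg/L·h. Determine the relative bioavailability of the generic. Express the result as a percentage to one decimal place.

F_rel = 105.5%

F_rel = (AUC_test/D_test) / (AUC_ref/D_ref)
      = (72.77/250) / (138/500)
      = 0.29108 / 0.276 = 1.0546 = 105.46%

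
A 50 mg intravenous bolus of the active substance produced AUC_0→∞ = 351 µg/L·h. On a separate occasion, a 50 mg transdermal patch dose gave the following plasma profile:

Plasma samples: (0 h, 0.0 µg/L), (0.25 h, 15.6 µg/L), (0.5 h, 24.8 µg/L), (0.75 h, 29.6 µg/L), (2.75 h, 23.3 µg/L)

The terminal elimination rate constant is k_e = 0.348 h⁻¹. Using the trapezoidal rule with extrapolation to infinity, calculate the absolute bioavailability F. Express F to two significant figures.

F = 0.38

Trapezoidal AUC_0→2.75 (transdermal patch):
  [0→0.25]: (0.0+15.6)/2 × 0.25 = 1.95
  [0.25→0.5]: (15.6+24.8)/2 × 0.25 = 5.05
  [0.5→0.75]: (24.8+29.6)/2 × 0.25 = 6.8
  [0.75→2.75]: (29.6+23.3)/2 × 2 = 52.9
  Sum = 66.7 µg/L·h
Tail: C_last/k_e = 23.3/0.348 = 66.954
AUC_0→∞ (transdermal patch) = 66.7 + 66.954 = 133.654 µg/L·h
F = (AUC_ev/D_ev)/(AUC_iv/D_iv) = (133.654/50)/(351/50) = 2.67308/7.02 = 0.3808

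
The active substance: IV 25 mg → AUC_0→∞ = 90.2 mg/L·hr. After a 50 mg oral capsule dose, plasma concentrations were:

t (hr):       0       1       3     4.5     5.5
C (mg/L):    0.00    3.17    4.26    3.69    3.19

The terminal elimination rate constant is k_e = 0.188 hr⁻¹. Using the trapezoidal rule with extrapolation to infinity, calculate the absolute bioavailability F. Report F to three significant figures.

Trapezoidal AUC_0→5.5 (oral capsule):
  [0→1]: (0.00+3.17)/2 × 1 = 1.585
  [1→3]: (3.17+4.26)/2 × 2 = 7.43
  [3→4.5]: (4.26+3.69)/2 × 1.5 = 5.9625
  [4.5→5.5]: (3.69+3.19)/2 × 1 = 3.44
  Sum = 18.4175 mg/L·hr
Tail: C_last/k_e = 3.19/0.188 = 16.968
AUC_0→∞ (oral capsule) = 18.4175 + 16.968 = 35.3855 mg/L·hr
F = (AUC_ev/D_ev)/(AUC_iv/D_iv) = (35.3855/50)/(90.2/25) = 0.70771/3.608 = 0.1962

F = 0.196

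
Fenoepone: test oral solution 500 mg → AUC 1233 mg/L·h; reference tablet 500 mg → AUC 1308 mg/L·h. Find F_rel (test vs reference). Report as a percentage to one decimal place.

F_rel = (AUC_test/D_test) / (AUC_ref/D_ref)
      = (1233/500) / (1308/500)
      = 2.466 / 2.616 = 0.9427 = 94.27%

F_rel = 94.3%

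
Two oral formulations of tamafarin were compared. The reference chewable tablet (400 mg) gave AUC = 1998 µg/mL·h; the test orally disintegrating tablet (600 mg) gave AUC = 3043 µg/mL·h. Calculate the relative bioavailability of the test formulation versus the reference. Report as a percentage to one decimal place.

F_rel = (AUC_test/D_test) / (AUC_ref/D_ref)
      = (3043/600) / (1998/400)
      = 5.07167 / 4.995 = 1.0153 = 101.53%

F_rel = 101.5%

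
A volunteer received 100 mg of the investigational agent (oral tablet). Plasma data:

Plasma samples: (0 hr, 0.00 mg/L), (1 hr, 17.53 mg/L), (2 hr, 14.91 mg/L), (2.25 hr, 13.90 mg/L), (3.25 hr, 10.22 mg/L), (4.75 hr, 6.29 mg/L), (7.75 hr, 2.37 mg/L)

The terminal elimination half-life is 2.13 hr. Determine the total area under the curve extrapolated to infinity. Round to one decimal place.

Trapezoidal AUC_0→7.75:
  [0→1]: (0.00+17.53)/2 × 1 = 8.765
  [1→2]: (17.53+14.91)/2 × 1 = 16.22
  [2→2.25]: (14.91+13.90)/2 × 0.25 = 3.60125
  [2.25→3.25]: (13.90+10.22)/2 × 1 = 12.06
  [3.25→4.75]: (10.22+6.29)/2 × 1.5 = 12.3825
  [4.75→7.75]: (6.29+2.37)/2 × 3 = 12.99
  Sum = 66.01875 mg/L·hr
k_e = ln2 / t½ = 0.693147 / 2.13 = 0.3254 hr^-1
Extrapolated tail: C_last / k_e = 2.37 / 0.3254 = 7.283
AUC_0→∞ = 66.01875 + 7.283 = 73.30175 mg/L·hr

AUC = 73.3 mg/L·hr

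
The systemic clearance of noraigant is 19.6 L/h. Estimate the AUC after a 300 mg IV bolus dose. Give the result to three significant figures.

AUC_0→∞ = Dose_iv / CL
        = 300 / 19.6 = 15.3061 mg/L·h

AUC = 15.3 mg/L·h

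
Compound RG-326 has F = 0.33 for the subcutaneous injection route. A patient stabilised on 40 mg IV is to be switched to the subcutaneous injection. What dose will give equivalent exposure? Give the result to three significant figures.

D_subcutaneous = 121 mg

For equal systemic exposure: F × D_ev = D_iv
D_ev = D_iv / F = 40 / 0.33 = 121.212 mg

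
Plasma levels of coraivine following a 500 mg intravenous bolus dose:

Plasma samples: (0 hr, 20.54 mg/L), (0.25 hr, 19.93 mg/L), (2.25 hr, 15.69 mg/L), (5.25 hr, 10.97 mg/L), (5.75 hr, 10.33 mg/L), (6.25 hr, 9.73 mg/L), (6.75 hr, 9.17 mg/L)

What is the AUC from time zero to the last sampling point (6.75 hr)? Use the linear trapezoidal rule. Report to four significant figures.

Trapezoidal AUC_0→6.75:
  [0→0.25]: (20.54+19.93)/2 × 0.25 = 5.05875
  [0.25→2.25]: (19.93+15.69)/2 × 2 = 35.62
  [2.25→5.25]: (15.69+10.97)/2 × 3 = 39.99
  [5.25→5.75]: (10.97+10.33)/2 × 0.5 = 5.325
  [5.75→6.25]: (10.33+9.73)/2 × 0.5 = 5.015
  [6.25→6.75]: (9.73+9.17)/2 × 0.5 = 4.725
  Sum = 95.73375 mg/L·hr

AUC = 95.73 mg/L·hr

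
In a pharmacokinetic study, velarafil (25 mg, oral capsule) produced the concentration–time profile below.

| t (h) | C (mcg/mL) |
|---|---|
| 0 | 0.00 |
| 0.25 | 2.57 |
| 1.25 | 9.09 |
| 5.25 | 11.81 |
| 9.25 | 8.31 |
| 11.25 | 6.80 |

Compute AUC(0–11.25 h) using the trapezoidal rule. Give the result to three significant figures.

AUC = 103 mcg/mL·h

Trapezoidal AUC_0→11.25:
  [0→0.25]: (0.00+2.57)/2 × 0.25 = 0.32125
  [0.25→1.25]: (2.57+9.09)/2 × 1 = 5.83
  [1.25→5.25]: (9.09+11.81)/2 × 4 = 41.8
  [5.25→9.25]: (11.81+8.31)/2 × 4 = 40.24
  [9.25→11.25]: (8.31+6.80)/2 × 2 = 15.11
  Sum = 103.30125 mcg/mL·h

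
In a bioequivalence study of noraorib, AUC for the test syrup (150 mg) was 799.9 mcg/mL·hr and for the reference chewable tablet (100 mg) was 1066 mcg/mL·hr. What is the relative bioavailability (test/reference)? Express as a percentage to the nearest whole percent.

F_rel = 50%

F_rel = (AUC_test/D_test) / (AUC_ref/D_ref)
      = (799.9/150) / (1066/100)
      = 5.33267 / 10.66 = 0.5003 = 50.03%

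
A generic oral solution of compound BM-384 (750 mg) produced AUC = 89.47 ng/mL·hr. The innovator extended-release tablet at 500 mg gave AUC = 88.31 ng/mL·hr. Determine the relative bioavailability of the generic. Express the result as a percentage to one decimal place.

F_rel = 67.5%

F_rel = (AUC_test/D_test) / (AUC_ref/D_ref)
      = (89.47/750) / (88.31/500)
      = 0.119293 / 0.17662 = 0.6754 = 67.54%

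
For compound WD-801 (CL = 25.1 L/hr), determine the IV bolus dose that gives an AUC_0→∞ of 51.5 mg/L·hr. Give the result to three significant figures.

Dose_iv = CL × AUC_0→∞
     = 25.1 × 51.5 = 1292.65 mg

Dose = 1290 mg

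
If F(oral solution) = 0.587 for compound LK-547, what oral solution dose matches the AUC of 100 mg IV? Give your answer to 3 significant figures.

D_oral = 170 mg

For equal systemic exposure: F × D_ev = D_iv
D_ev = D_iv / F = 100 / 0.587 = 170.358 mg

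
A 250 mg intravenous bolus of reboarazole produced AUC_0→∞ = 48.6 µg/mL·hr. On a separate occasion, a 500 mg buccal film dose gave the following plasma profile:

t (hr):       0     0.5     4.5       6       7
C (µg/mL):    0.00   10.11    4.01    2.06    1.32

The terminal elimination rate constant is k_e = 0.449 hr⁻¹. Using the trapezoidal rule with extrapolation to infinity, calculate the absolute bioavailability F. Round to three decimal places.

Trapezoidal AUC_0→7 (buccal film):
  [0→0.5]: (0.00+10.11)/2 × 0.5 = 2.5275
  [0.5→4.5]: (10.11+4.01)/2 × 4 = 28.24
  [4.5→6]: (4.01+2.06)/2 × 1.5 = 4.5525
  [6→7]: (2.06+1.32)/2 × 1 = 1.69
  Sum = 37.01 µg/mL·hr
Tail: C_last/k_e = 1.32/0.449 = 2.940
AUC_0→∞ (buccal film) = 37.01 + 2.940 = 39.95 µg/mL·hr
F = (AUC_ev/D_ev)/(AUC_iv/D_iv) = (39.95/500)/(48.6/250) = 0.0799/0.1944 = 0.4110

F = 0.411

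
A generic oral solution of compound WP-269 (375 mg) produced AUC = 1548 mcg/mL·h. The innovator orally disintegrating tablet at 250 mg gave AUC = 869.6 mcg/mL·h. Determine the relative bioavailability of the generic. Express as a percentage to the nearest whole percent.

F_rel = (AUC_test/D_test) / (AUC_ref/D_ref)
      = (1548/375) / (869.6/250)
      = 4.128 / 3.4784 = 1.1868 = 118.68%

F_rel = 119%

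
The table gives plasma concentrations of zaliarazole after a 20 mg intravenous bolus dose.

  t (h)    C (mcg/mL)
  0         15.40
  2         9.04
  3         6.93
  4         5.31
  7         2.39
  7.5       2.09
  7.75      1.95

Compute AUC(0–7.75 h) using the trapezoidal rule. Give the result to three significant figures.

AUC = 51.7 mcg/mL·h

Trapezoidal AUC_0→7.75:
  [0→2]: (15.40+9.04)/2 × 2 = 24.44
  [2→3]: (9.04+6.93)/2 × 1 = 7.985
  [3→4]: (6.93+5.31)/2 × 1 = 6.12
  [4→7]: (5.31+2.39)/2 × 3 = 11.55
  [7→7.5]: (2.39+2.09)/2 × 0.5 = 1.12
  [7.5→7.75]: (2.09+1.95)/2 × 0.25 = 0.505
  Sum = 51.72 mcg/mL·h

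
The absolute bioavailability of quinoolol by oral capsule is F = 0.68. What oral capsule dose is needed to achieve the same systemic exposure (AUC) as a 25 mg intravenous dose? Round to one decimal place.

D_oral = 36.8 mg

For equal systemic exposure: F × D_ev = D_iv
D_ev = D_iv / F = 25 / 0.68 = 36.7647 mg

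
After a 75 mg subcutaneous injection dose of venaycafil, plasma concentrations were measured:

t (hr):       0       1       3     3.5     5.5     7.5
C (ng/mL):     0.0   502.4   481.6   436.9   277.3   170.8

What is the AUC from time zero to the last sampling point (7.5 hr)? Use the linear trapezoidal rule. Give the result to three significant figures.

Trapezoidal AUC_0→7.5:
  [0→1]: (0.0+502.4)/2 × 1 = 251.2
  [1→3]: (502.4+481.6)/2 × 2 = 984.0
  [3→3.5]: (481.6+436.9)/2 × 0.5 = 229.625
  [3.5→5.5]: (436.9+277.3)/2 × 2 = 714.2
  [5.5→7.5]: (277.3+170.8)/2 × 2 = 448.1
  Sum = 2627.125 ng/mL·hr

AUC = 2630 ng/mL·hr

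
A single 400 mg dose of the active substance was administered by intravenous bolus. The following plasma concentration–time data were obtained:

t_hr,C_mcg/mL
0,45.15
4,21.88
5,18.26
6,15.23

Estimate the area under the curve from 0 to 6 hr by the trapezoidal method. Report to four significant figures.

AUC = 170.9 mcg/mL·hr

Trapezoidal AUC_0→6:
  [0→4]: (45.15+21.88)/2 × 4 = 134.06
  [4→5]: (21.88+18.26)/2 × 1 = 20.07
  [5→6]: (18.26+15.23)/2 × 1 = 16.745
  Sum = 170.875 mcg/mL·hr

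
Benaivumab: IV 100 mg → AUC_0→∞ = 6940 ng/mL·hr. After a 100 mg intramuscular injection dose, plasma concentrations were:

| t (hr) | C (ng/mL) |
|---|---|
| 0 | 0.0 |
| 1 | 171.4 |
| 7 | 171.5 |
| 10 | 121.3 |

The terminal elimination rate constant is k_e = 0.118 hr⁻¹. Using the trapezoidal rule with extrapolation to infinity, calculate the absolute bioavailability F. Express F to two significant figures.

F = 0.37

Trapezoidal AUC_0→10 (intramuscular injection):
  [0→1]: (0.0+171.4)/2 × 1 = 85.7
  [1→7]: (171.4+171.5)/2 × 6 = 1028.7
  [7→10]: (171.5+121.3)/2 × 3 = 439.2
  Sum = 1553.6 ng/mL·hr
Tail: C_last/k_e = 121.3/0.118 = 1027.966
AUC_0→∞ (intramuscular injection) = 1553.6 + 1027.966 = 2581.566 ng/mL·hr
F = (AUC_ev/D_ev)/(AUC_iv/D_iv) = (2581.566/100)/(6940/100) = 25.81566/69.4 = 0.3720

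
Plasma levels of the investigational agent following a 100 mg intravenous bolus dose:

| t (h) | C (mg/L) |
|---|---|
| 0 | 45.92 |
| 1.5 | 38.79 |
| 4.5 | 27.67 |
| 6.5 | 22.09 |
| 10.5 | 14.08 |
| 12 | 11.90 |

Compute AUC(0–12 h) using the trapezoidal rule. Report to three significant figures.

AUC = 305 mg/L·h

Trapezoidal AUC_0→12:
  [0→1.5]: (45.92+38.79)/2 × 1.5 = 63.5325
  [1.5→4.5]: (38.79+27.67)/2 × 3 = 99.69
  [4.5→6.5]: (27.67+22.09)/2 × 2 = 49.76
  [6.5→10.5]: (22.09+14.08)/2 × 4 = 72.34
  [10.5→12]: (14.08+11.90)/2 × 1.5 = 19.485
  Sum = 304.8075 mg/L·h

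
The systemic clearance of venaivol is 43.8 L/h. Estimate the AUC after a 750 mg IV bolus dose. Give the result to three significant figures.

AUC = 17.1 mg/L·h

AUC_0→∞ = Dose_iv / CL
        = 750 / 43.8 = 17.1233 mg/L·h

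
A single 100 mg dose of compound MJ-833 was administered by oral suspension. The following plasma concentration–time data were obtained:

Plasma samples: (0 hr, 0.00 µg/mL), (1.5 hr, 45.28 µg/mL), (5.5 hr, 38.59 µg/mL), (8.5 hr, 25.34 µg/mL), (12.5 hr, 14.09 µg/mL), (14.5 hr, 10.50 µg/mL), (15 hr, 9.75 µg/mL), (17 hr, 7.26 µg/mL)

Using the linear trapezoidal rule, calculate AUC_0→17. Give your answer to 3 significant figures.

Trapezoidal AUC_0→17:
  [0→1.5]: (0.00+45.28)/2 × 1.5 = 33.96
  [1.5→5.5]: (45.28+38.59)/2 × 4 = 167.74
  [5.5→8.5]: (38.59+25.34)/2 × 3 = 95.895
  [8.5→12.5]: (25.34+14.09)/2 × 4 = 78.86
  [12.5→14.5]: (14.09+10.50)/2 × 2 = 24.59
  [14.5→15]: (10.50+9.75)/2 × 0.5 = 5.0625
  [15→17]: (9.75+7.26)/2 × 2 = 17.01
  Sum = 423.1175 µg/mL·hr

AUC = 423 µg/mL·hr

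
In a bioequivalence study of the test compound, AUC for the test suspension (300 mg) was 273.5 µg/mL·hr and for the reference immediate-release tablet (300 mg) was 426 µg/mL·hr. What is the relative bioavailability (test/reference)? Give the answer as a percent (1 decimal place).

F_rel = (AUC_test/D_test) / (AUC_ref/D_ref)
      = (273.5/300) / (426/300)
      = 0.911667 / 1.42 = 0.6420 = 64.20%

F_rel = 64.2%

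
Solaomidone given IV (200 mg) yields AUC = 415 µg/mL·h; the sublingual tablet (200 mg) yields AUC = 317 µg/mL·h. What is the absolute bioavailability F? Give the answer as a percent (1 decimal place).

F = (AUC_ev / D_ev) / (AUC_iv / D_iv)
  = (317/200) / (415/200)
  = 1.585 / 2.075 = 0.7639
  = 76.39%

F = 76.4%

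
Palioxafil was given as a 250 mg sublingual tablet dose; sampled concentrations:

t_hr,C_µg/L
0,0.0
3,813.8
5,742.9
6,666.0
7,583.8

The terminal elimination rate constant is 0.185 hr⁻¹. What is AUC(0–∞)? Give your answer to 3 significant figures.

AUC = 7260 µg/L·hr

Trapezoidal AUC_0→7:
  [0→3]: (0.0+813.8)/2 × 3 = 1220.7
  [3→5]: (813.8+742.9)/2 × 2 = 1556.7
  [5→6]: (742.9+666.0)/2 × 1 = 704.45
  [6→7]: (666.0+583.8)/2 × 1 = 624.9
  Sum = 4106.75 µg/L·hr
Extrapolated tail: C_last / k_e = 583.8 / 0.185 = 3155.676
AUC_0→∞ = 4106.75 + 3155.676 = 7262.426 µg/L·hr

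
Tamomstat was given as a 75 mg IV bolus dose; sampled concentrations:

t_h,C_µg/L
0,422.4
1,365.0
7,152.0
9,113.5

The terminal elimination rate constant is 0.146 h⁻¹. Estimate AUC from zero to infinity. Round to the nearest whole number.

Trapezoidal AUC_0→9:
  [0→1]: (422.4+365.0)/2 × 1 = 393.7
  [1→7]: (365.0+152.0)/2 × 6 = 1551.0
  [7→9]: (152.0+113.5)/2 × 2 = 265.5
  Sum = 2210.2 µg/L·h
Extrapolated tail: C_last / k_e = 113.5 / 0.146 = 777.397
AUC_0→∞ = 2210.2 + 777.397 = 2987.597 µg/L·h

AUC = 2988 µg/L·h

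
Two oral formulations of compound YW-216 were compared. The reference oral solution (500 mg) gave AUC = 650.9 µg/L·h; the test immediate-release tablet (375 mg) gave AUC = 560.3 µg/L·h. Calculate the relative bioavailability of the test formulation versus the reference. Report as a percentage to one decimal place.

F_rel = (AUC_test/D_test) / (AUC_ref/D_ref)
      = (560.3/375) / (650.9/500)
      = 1.49413 / 1.3018 = 1.1477 = 114.77%

F_rel = 114.8%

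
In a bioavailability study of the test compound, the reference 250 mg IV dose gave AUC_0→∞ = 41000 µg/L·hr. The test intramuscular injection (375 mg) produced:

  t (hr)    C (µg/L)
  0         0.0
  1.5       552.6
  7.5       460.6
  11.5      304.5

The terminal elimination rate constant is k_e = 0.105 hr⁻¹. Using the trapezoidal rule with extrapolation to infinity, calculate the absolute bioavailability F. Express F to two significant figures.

F = 0.13

Trapezoidal AUC_0→11.5 (intramuscular injection):
  [0→1.5]: (0.0+552.6)/2 × 1.5 = 414.45
  [1.5→7.5]: (552.6+460.6)/2 × 6 = 3039.6
  [7.5→11.5]: (460.6+304.5)/2 × 4 = 1530.2
  Sum = 4984.25 µg/L·hr
Tail: C_last/k_e = 304.5/0.105 = 2900.000
AUC_0→∞ (intramuscular injection) = 4984.25 + 2900.000 = 7884.25 µg/L·hr
F = (AUC_ev/D_ev)/(AUC_iv/D_iv) = (7884.25/375)/(41000/250) = 21.0247/164 = 0.1282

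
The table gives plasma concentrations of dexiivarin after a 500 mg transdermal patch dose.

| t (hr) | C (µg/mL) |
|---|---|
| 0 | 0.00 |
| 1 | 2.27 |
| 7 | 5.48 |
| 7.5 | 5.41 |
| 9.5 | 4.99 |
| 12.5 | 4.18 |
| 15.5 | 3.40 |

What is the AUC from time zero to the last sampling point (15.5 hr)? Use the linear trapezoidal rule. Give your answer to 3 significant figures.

Trapezoidal AUC_0→15.5:
  [0→1]: (0.00+2.27)/2 × 1 = 1.135
  [1→7]: (2.27+5.48)/2 × 6 = 23.25
  [7→7.5]: (5.48+5.41)/2 × 0.5 = 2.7225
  [7.5→9.5]: (5.41+4.99)/2 × 2 = 10.4
  [9.5→12.5]: (4.99+4.18)/2 × 3 = 13.755
  [12.5→15.5]: (4.18+3.40)/2 × 3 = 11.37
  Sum = 62.6325 µg/mL·hr

AUC = 62.6 µg/mL·hr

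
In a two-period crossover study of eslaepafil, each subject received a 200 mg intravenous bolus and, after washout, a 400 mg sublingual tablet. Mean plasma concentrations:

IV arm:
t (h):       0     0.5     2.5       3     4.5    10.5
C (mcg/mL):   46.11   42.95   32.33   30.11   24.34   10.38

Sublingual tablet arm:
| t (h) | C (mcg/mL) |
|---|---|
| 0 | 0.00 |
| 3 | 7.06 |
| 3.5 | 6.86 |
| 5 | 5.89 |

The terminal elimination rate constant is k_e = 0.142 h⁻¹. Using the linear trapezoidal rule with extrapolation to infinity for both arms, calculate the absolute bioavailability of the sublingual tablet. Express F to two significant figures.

F = 0.098

Trapezoidal AUC_0→10.5 (IV):
  [0→0.5]: (46.11+42.95)/2 × 0.5 = 22.265
  [0.5→2.5]: (42.95+32.33)/2 × 2 = 75.28
  [2.5→3]: (32.33+30.11)/2 × 0.5 = 15.61
  [3→4.5]: (30.11+24.34)/2 × 1.5 = 40.8375
  [4.5→10.5]: (24.34+10.38)/2 × 6 = 104.16
  Sum = 258.1525 mcg/mL·h
IV tail: 10.38/0.142 = 73.099; AUC_iv,0→∞ = 258.1525 + 73.099 = 331.2515 mcg/mL·h
Trapezoidal AUC_0→5 (sublingual tablet):
  [0→3]: (0.00+7.06)/2 × 3 = 10.59
  [3→3.5]: (7.06+6.86)/2 × 0.5 = 3.48
  [3.5→5]: (6.86+5.89)/2 × 1.5 = 9.5625
  Sum = 23.6325 mcg/mL·h
sublingual tablet tail: 5.89/0.142 = 41.479; AUC_ev,0→∞ = 23.6325 + 41.479 = 65.1115 mcg/mL·h
F = (AUC_ev/D_ev)/(AUC_iv/D_iv) = (65.1115/400)/(331.2515/200) = 0.16277875/1.6562575 = 0.0983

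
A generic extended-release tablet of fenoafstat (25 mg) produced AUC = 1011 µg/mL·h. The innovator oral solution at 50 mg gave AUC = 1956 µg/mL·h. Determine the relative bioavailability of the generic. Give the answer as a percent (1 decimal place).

F_rel = 103.4%

F_rel = (AUC_test/D_test) / (AUC_ref/D_ref)
      = (1011/25) / (1956/50)
      = 40.44 / 39.12 = 1.0337 = 103.37%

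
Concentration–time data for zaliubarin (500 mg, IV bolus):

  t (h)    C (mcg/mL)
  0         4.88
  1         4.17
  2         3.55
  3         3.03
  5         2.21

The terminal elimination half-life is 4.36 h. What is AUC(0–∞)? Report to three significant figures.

Trapezoidal AUC_0→5:
  [0→1]: (4.88+4.17)/2 × 1 = 4.525
  [1→2]: (4.17+3.55)/2 × 1 = 3.86
  [2→3]: (3.55+3.03)/2 × 1 = 3.29
  [3→5]: (3.03+2.21)/2 × 2 = 5.24
  Sum = 16.915 mcg/mL·h
k_e = ln2 / t½ = 0.693147 / 4.36 = 0.1590 h^-1
Extrapolated tail: C_last / k_e = 2.21 / 0.159 = 13.899
AUC_0→∞ = 16.915 + 13.899 = 30.814 mcg/mL·h

AUC = 30.8 mcg/mL·h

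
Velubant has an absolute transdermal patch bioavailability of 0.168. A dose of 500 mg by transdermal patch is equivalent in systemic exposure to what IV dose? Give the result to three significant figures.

D_iv = 84.0 mg

Systemic exposure from an extravascular dose = F × D_ev, so the equivalent IV dose is F × D_ev.
D_iv = F × D_ev = 0.168 × 500 = 84 mg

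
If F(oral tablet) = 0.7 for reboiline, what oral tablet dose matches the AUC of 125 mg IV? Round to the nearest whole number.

For equal systemic exposure: F × D_ev = D_iv
D_ev = D_iv / F = 125 / 0.7 = 178.571 mg

D_oral = 179 mg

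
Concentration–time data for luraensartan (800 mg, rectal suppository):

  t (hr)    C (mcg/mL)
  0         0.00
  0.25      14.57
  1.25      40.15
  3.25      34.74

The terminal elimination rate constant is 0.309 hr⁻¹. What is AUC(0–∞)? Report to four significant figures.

Trapezoidal AUC_0→3.25:
  [0→0.25]: (0.00+14.57)/2 × 0.25 = 1.82125
  [0.25→1.25]: (14.57+40.15)/2 × 1 = 27.36
  [1.25→3.25]: (40.15+34.74)/2 × 2 = 74.89
  Sum = 104.07125 mcg/mL·hr
Extrapolated tail: C_last / k_e = 34.74 / 0.309 = 112.427
AUC_0→∞ = 104.07125 + 112.427 = 216.49825 mcg/mL·hr

AUC = 216.5 mcg/mL·hr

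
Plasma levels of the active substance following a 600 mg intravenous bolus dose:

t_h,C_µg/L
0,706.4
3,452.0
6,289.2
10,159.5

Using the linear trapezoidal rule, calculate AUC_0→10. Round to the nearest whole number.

Trapezoidal AUC_0→10:
  [0→3]: (706.4+452.0)/2 × 3 = 1737.6
  [3→6]: (452.0+289.2)/2 × 3 = 1111.8
  [6→10]: (289.2+159.5)/2 × 4 = 897.4
  Sum = 3746.8 µg/L·h

AUC = 3747 µg/L·h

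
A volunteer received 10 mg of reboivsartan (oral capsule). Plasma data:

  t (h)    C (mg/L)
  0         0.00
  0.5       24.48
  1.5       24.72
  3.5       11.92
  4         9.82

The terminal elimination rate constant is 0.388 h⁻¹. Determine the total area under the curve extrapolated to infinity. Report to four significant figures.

Trapezoidal AUC_0→4:
  [0→0.5]: (0.00+24.48)/2 × 0.5 = 6.12
  [0.5→1.5]: (24.48+24.72)/2 × 1 = 24.6
  [1.5→3.5]: (24.72+11.92)/2 × 2 = 36.64
  [3.5→4]: (11.92+9.82)/2 × 0.5 = 5.435
  Sum = 72.795 mg/L·h
Extrapolated tail: C_last / k_e = 9.82 / 0.388 = 25.309
AUC_0→∞ = 72.795 + 25.309 = 98.104 mg/L·h

AUC = 98.10 mg/L·h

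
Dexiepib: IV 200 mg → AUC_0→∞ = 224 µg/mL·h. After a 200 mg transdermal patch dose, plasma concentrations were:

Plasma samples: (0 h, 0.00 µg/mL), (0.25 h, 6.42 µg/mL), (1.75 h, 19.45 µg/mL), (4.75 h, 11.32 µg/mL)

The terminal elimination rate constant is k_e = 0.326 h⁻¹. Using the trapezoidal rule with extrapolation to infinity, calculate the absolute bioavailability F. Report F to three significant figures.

Trapezoidal AUC_0→4.75 (transdermal patch):
  [0→0.25]: (0.00+6.42)/2 × 0.25 = 0.8025
  [0.25→1.75]: (6.42+19.45)/2 × 1.5 = 19.4025
  [1.75→4.75]: (19.45+11.32)/2 × 3 = 46.155
  Sum = 66.36 µg/mL·h
Tail: C_last/k_e = 11.32/0.326 = 34.724
AUC_0→∞ (transdermal patch) = 66.36 + 34.724 = 101.084 µg/mL·h
F = (AUC_ev/D_ev)/(AUC_iv/D_iv) = (101.084/200)/(224/200) = 0.50542/1.12 = 0.4513

F = 0.451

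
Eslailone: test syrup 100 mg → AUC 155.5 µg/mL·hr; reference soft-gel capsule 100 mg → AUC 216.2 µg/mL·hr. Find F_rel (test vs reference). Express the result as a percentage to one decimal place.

F_rel = 71.9%

F_rel = (AUC_test/D_test) / (AUC_ref/D_ref)
      = (155.5/100) / (216.2/100)
      = 1.555 / 2.162 = 0.7192 = 71.92%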